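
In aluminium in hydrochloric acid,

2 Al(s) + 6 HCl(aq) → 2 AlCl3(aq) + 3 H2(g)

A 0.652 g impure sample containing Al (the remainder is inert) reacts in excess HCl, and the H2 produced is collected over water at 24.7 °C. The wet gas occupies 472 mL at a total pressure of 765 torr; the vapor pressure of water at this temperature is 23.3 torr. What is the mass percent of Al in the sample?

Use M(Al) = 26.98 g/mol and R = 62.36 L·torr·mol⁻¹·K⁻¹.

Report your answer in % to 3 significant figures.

P(H2) = 765 − 23.3 = 741.7 torr
n(H2) = PV/RT = (741.7 × 0.4720) / (62.36 × 297.85) = 0.01885 mol
n(Al) = (2/3) × 0.01885 = 0.01257 mol
m(Al) = 0.01257 × 26.98 = 0.3391 g
%Al = 0.3391 / 0.652 × 100 = 52.01%

52.0 %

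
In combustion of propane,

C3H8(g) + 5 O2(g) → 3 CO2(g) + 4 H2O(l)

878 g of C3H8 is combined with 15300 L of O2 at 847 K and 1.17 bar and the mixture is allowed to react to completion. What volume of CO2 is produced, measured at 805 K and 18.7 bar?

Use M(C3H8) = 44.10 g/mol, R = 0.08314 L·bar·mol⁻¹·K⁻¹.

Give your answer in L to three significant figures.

n(C3H8) = 878 / 44.10 = 19.91 mol
n(O2) = PV/RT = (1.17 × 15300) / (0.08314 × 847) = 254.2 mol
For 19.91 mol C3H8, stoichiometry requires (5/1) × 19.91 = 99.55 mol O2; 254.2 mol is available, so C3H8 is limiting.
n(CO2) = (3/1) × 19.91 = 59.73 mol
V(CO2) = nRT/P = 59.73 × 0.08314 × 805 / 18.7 = 213.8 L

214 L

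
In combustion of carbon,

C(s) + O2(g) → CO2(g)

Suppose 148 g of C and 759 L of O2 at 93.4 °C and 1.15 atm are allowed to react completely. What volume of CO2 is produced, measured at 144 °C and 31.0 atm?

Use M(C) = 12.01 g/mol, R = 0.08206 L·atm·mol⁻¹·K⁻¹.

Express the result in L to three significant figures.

13.6 L

n(C) = 148 / 12.01 = 12.32 mol
n(O2) = PV/RT = (1.15 × 759) / (0.08206 × 366.55) = 29.02 mol
For 12.32 mol C, stoichiometry requires (1/1) × 12.32 = 12.32 mol O2; 29.02 mol is available, so C is limiting.
n(CO2) = (1/1) × 12.32 = 12.32 mol
V(CO2) = nRT/P = 12.32 × 0.08206 × 417.15 / 31.0 = 13.60 L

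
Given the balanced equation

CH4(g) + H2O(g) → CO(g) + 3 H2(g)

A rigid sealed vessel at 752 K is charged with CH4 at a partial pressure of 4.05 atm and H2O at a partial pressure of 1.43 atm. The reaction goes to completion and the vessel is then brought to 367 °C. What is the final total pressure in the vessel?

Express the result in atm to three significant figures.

At constant V, partial pressures at 752 K are proportional to moles, so apply stoichiometry directly to pressures.
P(H2O) required for 4.05 atm of CH4 = (1/1) × 4.05 = 4.050 atm; available 1.43 atm, so H2O is limiting.
P(CH4) remaining = 4.05 − (1/1) × 1.43 = 2.620 atm
P(gaseous products) = (1+3)/1 × 1.43 = 5.720 atm
P_total at 752 K = 2.620 + 5.720 = 8.340 atm
Scaling to 367 °C: P = 8.340 × 640.15/752 = 7.100 atm

7.10 atm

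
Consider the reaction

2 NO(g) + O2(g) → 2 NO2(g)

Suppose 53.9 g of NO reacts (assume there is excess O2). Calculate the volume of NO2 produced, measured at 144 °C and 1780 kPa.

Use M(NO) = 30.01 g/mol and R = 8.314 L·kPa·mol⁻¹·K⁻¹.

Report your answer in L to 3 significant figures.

n(NO) = 53.90 / 30.01 = 1.796 mol
n(NO2) = (2/2) × 1.796 = 1.796 mol
V = nRT/P = 1.796 × 8.314 × 417.15 / 1780 = 3.499 L

3.50 L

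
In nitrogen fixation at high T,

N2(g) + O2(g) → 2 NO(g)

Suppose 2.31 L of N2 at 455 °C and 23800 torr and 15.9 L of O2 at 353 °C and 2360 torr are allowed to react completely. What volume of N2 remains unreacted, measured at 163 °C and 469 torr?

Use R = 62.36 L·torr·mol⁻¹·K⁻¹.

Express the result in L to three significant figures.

14.5 L

n(N2) = PV/RT = (23800 × 2.31) / (62.36 × 728.15) = 1.211 mol
n(O2) = PV/RT = (2360 × 15.9) / (62.36 × 626.15) = 0.9610 mol
For 1.211 mol N2, stoichiometry requires (1/1) × 1.211 = 1.211 mol O2; 0.9610 mol is available, so O2 is limiting.
n(N2) consumed = (1/1) × 0.9610 = 0.9610 mol; remaining = 1.211 − 0.9610 = 0.2500 mol
V(N2) = nRT/P = 0.2500 × 62.36 × 436.15 / 469 = 14.50 L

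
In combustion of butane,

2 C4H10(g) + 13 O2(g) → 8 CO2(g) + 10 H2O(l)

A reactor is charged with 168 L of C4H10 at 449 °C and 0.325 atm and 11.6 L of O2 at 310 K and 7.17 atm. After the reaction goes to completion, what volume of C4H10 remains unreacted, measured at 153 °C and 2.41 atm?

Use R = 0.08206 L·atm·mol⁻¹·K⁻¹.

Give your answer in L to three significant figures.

6.07 L

n(C4H10) = PV/RT = (0.325 × 168) / (0.08206 × 722.15) = 0.9214 mol
n(O2) = PV/RT = (7.17 × 11.6) / (0.08206 × 310) = 3.270 mol
For 0.9214 mol C4H10, stoichiometry requires (13/2) × 0.9214 = 5.989 mol O2; 3.270 mol is available, so O2 is limiting.
n(C4H10) consumed = (2/13) × 3.270 = 0.5031 mol; remaining = 0.9214 − 0.5031 = 0.4183 mol
V(C4H10) = nRT/P = 0.4183 × 0.08206 × 426.15 / 2.41 = 6.070 L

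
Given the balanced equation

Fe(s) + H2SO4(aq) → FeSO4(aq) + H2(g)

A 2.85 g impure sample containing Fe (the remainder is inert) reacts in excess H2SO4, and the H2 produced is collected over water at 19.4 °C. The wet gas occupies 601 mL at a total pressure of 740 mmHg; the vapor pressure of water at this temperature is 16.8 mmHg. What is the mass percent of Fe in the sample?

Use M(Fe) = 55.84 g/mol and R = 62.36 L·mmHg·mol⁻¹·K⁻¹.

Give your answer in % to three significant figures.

46.7 %

P(H2) = 740 − 16.8 = 723.2 mmHg
n(H2) = PV/RT = (723.2 × 0.6010) / (62.36 × 292.55) = 0.02382 mol
n(Fe) = (1/1) × 0.02382 = 0.02382 mol
m(Fe) = 0.02382 × 55.84 = 1.330 g
%Fe = 1.330 / 2.85 × 100 = 46.67%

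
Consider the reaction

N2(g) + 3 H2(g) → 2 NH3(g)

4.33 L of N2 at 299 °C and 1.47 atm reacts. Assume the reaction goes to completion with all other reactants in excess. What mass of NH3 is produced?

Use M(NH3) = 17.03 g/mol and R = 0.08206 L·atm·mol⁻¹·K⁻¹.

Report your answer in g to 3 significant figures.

4.62 g

n(N2) = PV/RT = (1.47 × 4.33) / (0.08206 × 572.15) = 0.1356 mol
n(NH3) = (2/1) × 0.1356 = 0.2712 mol
m(NH3) = 0.2712 × 17.03 = 4.619 g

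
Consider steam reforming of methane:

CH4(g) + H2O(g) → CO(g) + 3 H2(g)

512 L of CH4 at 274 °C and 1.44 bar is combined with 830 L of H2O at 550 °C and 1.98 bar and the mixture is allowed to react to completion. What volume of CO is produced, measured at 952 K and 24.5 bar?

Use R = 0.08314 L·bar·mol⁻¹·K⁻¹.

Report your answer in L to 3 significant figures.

n(CH4) = PV/RT = (1.44 × 512) / (0.08314 × 547.15) = 16.21 mol
n(H2O) = PV/RT = (1.98 × 830) / (0.08314 × 823.15) = 24.01 mol
For 16.21 mol CH4, stoichiometry requires (1/1) × 16.21 = 16.21 mol H2O; 24.01 mol is available, so CH4 is limiting.
n(CO) = (1/1) × 16.21 = 16.21 mol
V(CO) = nRT/P = 16.21 × 0.08314 × 952 / 24.5 = 52.37 L

52.4 L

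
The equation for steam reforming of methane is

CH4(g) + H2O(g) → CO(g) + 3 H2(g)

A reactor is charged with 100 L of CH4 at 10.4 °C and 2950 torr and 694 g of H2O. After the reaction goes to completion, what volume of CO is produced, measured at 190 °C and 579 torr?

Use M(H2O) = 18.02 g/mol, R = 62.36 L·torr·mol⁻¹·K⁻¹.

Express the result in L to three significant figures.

n(CH4) = PV/RT = (2950 × 100) / (62.36 × 283.55) = 16.68 mol
n(H2O) = 694 / 18.02 = 38.51 mol
For 16.68 mol CH4, stoichiometry requires (1/1) × 16.68 = 16.68 mol H2O; 38.51 mol is available, so CH4 is limiting.
n(CO) = (1/1) × 16.68 = 16.68 mol
V(CO) = nRT/P = 16.68 × 62.36 × 463.15 / 579 = 832.0 L

832 L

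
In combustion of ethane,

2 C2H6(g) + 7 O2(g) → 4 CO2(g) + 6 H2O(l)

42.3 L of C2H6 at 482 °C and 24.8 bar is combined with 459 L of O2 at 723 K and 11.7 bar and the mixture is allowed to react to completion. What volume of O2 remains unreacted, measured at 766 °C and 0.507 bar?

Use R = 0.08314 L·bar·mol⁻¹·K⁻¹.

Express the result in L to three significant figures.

n(C2H6) = PV/RT = (24.8 × 42.3) / (0.08314 × 755.15) = 16.71 mol
n(O2) = PV/RT = (11.7 × 459) / (0.08314 × 723) = 89.34 mol
For 16.71 mol C2H6, stoichiometry requires (7/2) × 16.71 = 58.48 mol O2; 89.34 mol is available, so C2H6 is limiting.
n(O2) consumed = (7/2) × 16.71 = 58.48 mol; remaining = 89.34 − 58.48 = 30.86 mol
V(O2) = nRT/P = 30.86 × 0.08314 × 1039.15 / 0.507 = 5259 L

5260 L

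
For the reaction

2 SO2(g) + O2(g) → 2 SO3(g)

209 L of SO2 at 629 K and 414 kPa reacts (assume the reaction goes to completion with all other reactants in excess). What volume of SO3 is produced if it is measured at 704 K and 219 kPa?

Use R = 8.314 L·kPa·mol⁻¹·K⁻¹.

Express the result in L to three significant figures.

442 L

n(SO2) = PV/RT = (414 × 209) / (8.314 × 629) = 16.55 mol
n(SO3) = (2/2) × 16.55 = 16.55 mol
V = nRT/P = 16.55 × 8.314 × 704 / 219 = 442.3 L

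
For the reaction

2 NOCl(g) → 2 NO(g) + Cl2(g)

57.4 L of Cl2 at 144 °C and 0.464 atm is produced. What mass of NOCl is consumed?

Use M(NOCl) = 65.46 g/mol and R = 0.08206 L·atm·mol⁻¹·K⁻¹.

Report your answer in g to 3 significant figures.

102 g

n(Cl2) = PV/RT = (0.464 × 57.4) / (0.08206 × 417.15) = 0.7780 mol
n(NOCl) = (2/1) × 0.7780 = 1.556 mol
m(NOCl) = 1.556 × 65.46 = 101.9 g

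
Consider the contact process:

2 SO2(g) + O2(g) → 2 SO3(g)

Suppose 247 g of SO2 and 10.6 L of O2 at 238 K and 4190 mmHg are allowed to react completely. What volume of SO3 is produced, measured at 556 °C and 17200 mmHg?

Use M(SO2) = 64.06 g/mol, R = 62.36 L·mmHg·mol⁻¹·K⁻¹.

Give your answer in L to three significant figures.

11.6 L

n(SO2) = 247 / 64.06 = 3.856 mol
n(O2) = PV/RT = (4190 × 10.6) / (62.36 × 238) = 2.993 mol
For 3.856 mol SO2, stoichiometry requires (1/2) × 3.856 = 1.928 mol O2; 2.993 mol is available, so SO2 is limiting.
n(SO3) = (2/2) × 3.856 = 3.856 mol
V(SO3) = nRT/P = 3.856 × 62.36 × 829.15 / 17200 = 11.59 L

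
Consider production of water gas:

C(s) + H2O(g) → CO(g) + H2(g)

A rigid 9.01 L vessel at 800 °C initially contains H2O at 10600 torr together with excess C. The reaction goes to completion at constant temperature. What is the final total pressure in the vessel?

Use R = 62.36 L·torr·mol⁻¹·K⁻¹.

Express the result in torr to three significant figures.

21200 torr

At constant T and V, P ∝ n(gas): 1 mol gas → 2 mol gas.
P_final = (2/1) × 10600 = 21200 torr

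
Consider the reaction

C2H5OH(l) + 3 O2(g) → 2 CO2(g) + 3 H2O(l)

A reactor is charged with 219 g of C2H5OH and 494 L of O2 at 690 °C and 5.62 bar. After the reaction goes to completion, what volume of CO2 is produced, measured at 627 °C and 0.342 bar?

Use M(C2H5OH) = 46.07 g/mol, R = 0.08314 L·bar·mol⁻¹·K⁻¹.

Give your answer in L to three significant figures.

2080 L

n(C2H5OH) = 219 / 46.07 = 4.754 mol
n(O2) = PV/RT = (5.62 × 494) / (0.08314 × 963.15) = 34.67 mol
For 4.754 mol C2H5OH, stoichiometry requires (3/1) × 4.754 = 14.26 mol O2; 34.67 mol is available, so C2H5OH is limiting.
n(CO2) = (2/1) × 4.754 = 9.508 mol
V(CO2) = nRT/P = 9.508 × 0.08314 × 900.15 / 0.342 = 2081 L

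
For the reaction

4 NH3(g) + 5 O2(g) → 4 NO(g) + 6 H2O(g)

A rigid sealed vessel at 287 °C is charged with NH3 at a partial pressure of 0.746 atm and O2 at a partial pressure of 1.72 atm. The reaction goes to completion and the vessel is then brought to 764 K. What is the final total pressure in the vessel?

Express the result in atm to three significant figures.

With V and T fixed, P_i ∝ n_i, so the mole ratios apply directly to partial pressures at 287 °C.
P(O2) required for 0.746 atm of NH3 = (5/4) × 0.746 = 0.9325 atm; available 1.72 atm, so NH3 is limiting.
P(O2) remaining = 1.72 − (5/4) × 0.746 = 0.7875 atm
P(gaseous products) = (4+6)/4 × 0.746 = 1.865 atm
P_total at 287 °C = 0.7875 + 1.865 = 2.652 atm
Scaling to 764 K: P = 2.652 × 764/560.15 = 3.617 atm

3.62 atm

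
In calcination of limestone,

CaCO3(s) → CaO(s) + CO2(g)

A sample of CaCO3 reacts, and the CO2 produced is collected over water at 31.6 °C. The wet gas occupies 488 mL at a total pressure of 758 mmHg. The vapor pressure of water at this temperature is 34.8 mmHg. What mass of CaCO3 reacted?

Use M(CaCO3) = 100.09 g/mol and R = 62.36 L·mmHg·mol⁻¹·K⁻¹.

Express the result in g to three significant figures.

P(CO2) = 758 − 34.8 = 723.2 mmHg
n(CO2) = PV/RT = (723.2 × 0.4880) / (62.36 × 304.75) = 0.01857 mol
n(CaCO3) = (1/1) × 0.01857 = 0.01857 mol
m(CaCO3) = 0.01857 × 100.09 = 1.859 g

1.86 g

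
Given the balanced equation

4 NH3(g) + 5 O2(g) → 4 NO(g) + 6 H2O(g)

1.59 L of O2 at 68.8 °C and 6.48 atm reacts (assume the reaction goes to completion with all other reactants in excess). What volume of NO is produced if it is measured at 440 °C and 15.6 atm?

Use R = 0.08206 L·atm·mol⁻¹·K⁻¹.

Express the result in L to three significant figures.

n(O2) = PV/RT = (6.48 × 1.59) / (0.08206 × 341.95) = 0.3672 mol
n(NO) = (4/5) × 0.3672 = 0.2938 mol
V = nRT/P = 0.2938 × 0.08206 × 713.15 / 15.6 = 1.102 L

1.10 L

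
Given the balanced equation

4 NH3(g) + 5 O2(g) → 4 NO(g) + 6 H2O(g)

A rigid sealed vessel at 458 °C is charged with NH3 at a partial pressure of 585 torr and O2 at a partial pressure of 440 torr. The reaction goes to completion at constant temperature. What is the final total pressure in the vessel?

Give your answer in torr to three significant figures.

1110 torr

Because the vessel is rigid and T is held at 458 °C, work the stoichiometry in partial pressures (P_i = n_iRT/V).
P(O2) required for 585 torr of NH3 = (5/4) × 585 = 731.2 torr; available 440 torr, so O2 is limiting.
P(NH3) remaining = 585 − (4/5) × 440 = 233.0 torr
P(gaseous products) = (4+6)/5 × 440 = 880.0 torr
P_total at 458 °C = 233.0 + 880.0 = 1113 torr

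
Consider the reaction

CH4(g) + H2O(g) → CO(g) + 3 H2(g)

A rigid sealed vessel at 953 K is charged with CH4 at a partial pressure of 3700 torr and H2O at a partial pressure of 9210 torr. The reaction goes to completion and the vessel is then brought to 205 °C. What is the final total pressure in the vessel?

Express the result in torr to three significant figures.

10200 torr

Because the vessel is rigid and T is held at 953 K, work the stoichiometry in partial pressures (P_i = n_iRT/V).
P(H2O) required for 3700 torr of CH4 = (1/1) × 3700 = 3700 torr; available 9210 torr, so CH4 is limiting.
P(H2O) remaining = 9210 − (1/1) × 3700 = 5510 torr
P(gaseous products) = (1+3)/1 × 3700 = 14800 torr
P_total at 953 K = 5510 + 14800 = 20310 torr
Scaling to 205 °C: P = 20310 × 478.15/953 = 10190 torr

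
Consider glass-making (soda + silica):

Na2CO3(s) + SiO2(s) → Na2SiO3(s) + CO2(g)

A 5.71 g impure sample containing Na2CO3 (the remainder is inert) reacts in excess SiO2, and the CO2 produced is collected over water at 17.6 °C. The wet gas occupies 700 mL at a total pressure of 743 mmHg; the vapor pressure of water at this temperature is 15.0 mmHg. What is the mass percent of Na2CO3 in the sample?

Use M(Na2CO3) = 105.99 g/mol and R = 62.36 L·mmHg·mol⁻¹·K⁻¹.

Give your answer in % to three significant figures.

52.2 %

P(CO2) = 743 − 15.0 = 728.0 mmHg
n(CO2) = PV/RT = (728.0 × 0.7000) / (62.36 × 290.75) = 0.02811 mol
n(Na2CO3) = (1/1) × 0.02811 = 0.02811 mol
m(Na2CO3) = 0.02811 × 105.99 = 2.979 g
%Na2CO3 = 2.979 / 5.71 × 100 = 52.17%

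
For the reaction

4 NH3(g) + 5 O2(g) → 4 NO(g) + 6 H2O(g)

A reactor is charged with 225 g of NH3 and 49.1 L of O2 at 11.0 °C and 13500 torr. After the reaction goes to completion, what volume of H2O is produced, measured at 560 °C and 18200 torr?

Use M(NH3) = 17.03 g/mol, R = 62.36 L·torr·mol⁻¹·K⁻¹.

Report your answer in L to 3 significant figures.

56.6 L

n(NH3) = 225 / 17.03 = 13.21 mol
n(O2) = PV/RT = (13500 × 49.1) / (62.36 × 284.15) = 37.41 mol
For 13.21 mol NH3, stoichiometry requires (5/4) × 13.21 = 16.51 mol O2; 37.41 mol is available, so NH3 is limiting.
n(H2O) = (6/4) × 13.21 = 19.82 mol
V(H2O) = nRT/P = 19.82 × 62.36 × 833.15 / 18200 = 56.58 L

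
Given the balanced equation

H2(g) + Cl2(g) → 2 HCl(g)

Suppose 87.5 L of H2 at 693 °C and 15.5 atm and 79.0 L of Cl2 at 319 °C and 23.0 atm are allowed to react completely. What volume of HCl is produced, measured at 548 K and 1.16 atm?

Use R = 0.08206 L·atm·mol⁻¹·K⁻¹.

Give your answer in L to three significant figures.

1330 L

n(H2) = PV/RT = (15.5 × 87.5) / (0.08206 × 966.15) = 17.11 mol
n(Cl2) = PV/RT = (23.0 × 79.0) / (0.08206 × 592.15) = 37.39 mol
For 17.11 mol H2, stoichiometry requires (1/1) × 17.11 = 17.11 mol Cl2; 37.39 mol is available, so H2 is limiting.
n(HCl) = (2/1) × 17.11 = 34.22 mol
V(HCl) = nRT/P = 34.22 × 0.08206 × 548 / 1.16 = 1327 L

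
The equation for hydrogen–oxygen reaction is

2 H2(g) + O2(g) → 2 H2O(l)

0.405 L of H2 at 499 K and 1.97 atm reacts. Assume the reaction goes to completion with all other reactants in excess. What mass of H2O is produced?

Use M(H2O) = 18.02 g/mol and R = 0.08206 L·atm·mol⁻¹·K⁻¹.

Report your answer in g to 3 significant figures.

n(H2) = PV/RT = (1.97 × 0.405) / (0.08206 × 499) = 0.01948 mol
n(H2O) = (2/2) × 0.01948 = 0.01948 mol
m(H2O) = 0.01948 × 18.02 = 0.3510 g

0.351 g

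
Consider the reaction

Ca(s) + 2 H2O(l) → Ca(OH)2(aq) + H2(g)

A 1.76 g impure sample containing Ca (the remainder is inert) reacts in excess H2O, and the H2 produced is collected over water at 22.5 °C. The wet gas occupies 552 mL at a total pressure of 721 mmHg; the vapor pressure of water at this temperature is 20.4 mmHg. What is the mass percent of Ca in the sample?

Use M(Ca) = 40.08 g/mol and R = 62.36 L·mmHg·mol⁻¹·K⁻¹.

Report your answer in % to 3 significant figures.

47.8 %

P(H2) = 721 − 20.4 = 700.6 mmHg
n(H2) = PV/RT = (700.6 × 0.5520) / (62.36 × 295.65) = 0.02098 mol
n(Ca) = (1/1) × 0.02098 = 0.02098 mol
m(Ca) = 0.02098 × 40.08 = 0.8409 g
%Ca = 0.8409 / 1.76 × 100 = 47.78%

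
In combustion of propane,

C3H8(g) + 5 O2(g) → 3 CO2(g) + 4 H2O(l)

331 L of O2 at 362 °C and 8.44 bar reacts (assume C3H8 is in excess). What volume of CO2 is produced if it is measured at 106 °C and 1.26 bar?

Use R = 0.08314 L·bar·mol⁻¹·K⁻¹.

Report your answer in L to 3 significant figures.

794 L

n(O2) = PV/RT = (8.44 × 331) / (0.08314 × 635.15) = 52.90 mol
n(CO2) = (3/5) × 52.90 = 31.74 mol
V = nRT/P = 31.74 × 0.08314 × 379.15 / 1.26 = 794.1 L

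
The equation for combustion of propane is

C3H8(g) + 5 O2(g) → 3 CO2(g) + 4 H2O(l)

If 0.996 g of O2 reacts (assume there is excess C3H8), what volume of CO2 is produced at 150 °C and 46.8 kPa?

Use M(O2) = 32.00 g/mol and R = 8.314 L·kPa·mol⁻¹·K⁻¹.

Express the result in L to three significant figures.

n(O2) = 0.9960 / 32.00 = 0.03112 mol
n(CO2) = (3/5) × 0.03112 = 0.01867 mol
V = nRT/P = 0.01867 × 8.314 × 423.15 / 46.8 = 1.403 L

1.40 L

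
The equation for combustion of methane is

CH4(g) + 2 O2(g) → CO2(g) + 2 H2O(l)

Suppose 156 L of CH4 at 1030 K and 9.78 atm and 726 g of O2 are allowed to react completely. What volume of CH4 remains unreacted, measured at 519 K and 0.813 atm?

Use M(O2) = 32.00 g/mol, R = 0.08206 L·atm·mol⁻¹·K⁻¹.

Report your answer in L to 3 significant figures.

351 L

n(CH4) = PV/RT = (9.78 × 156) / (0.08206 × 1030) = 18.05 mol
n(O2) = 726 / 32.00 = 22.69 mol
For 18.05 mol CH4, stoichiometry requires (2/1) × 18.05 = 36.10 mol O2; 22.69 mol is available, so O2 is limiting.
n(CH4) consumed = (1/2) × 22.69 = 11.35 mol; remaining = 18.05 − 11.35 = 6.700 mol
V(CH4) = nRT/P = 6.700 × 0.08206 × 519 / 0.813 = 351.0 L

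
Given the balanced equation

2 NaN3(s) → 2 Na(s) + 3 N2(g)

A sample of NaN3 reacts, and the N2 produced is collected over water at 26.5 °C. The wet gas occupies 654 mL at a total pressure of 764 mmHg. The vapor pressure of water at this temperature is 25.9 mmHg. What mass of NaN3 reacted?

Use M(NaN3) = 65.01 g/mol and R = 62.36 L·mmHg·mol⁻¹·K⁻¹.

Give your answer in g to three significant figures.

1.12 g

P(N2) = 764 − 25.9 = 738.1 mmHg
n(N2) = PV/RT = (738.1 × 0.6540) / (62.36 × 299.65) = 0.02583 mol
n(NaN3) = (2/3) × 0.02583 = 0.01722 mol
m(NaN3) = 0.01722 × 65.01 = 1.119 g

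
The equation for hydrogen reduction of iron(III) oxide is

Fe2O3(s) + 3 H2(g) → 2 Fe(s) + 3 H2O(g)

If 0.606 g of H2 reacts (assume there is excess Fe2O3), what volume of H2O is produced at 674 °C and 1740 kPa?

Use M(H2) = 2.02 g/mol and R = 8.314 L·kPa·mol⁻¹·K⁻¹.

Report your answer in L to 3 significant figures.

1.36 L

n(H2) = 0.6060 / 2.02 = 0.3000 mol
n(H2O) = (3/3) × 0.3000 = 0.3000 mol
V = nRT/P = 0.3000 × 8.314 × 947.15 / 1740 = 1.358 L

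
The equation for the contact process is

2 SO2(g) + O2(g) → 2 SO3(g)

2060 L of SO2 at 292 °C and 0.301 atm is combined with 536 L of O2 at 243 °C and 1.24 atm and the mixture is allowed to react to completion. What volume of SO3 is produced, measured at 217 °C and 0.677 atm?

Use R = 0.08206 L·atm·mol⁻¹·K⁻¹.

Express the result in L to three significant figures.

794 L

n(SO2) = PV/RT = (0.301 × 2060) / (0.08206 × 565.15) = 13.37 mol
n(O2) = PV/RT = (1.24 × 536) / (0.08206 × 516.15) = 15.69 mol
For 13.37 mol SO2, stoichiometry requires (1/2) × 13.37 = 6.685 mol O2; 15.69 mol is available, so SO2 is limiting.
n(SO3) = (2/2) × 13.37 = 13.37 mol
V(SO3) = nRT/P = 13.37 × 0.08206 × 490.15 / 0.677 = 794.3 L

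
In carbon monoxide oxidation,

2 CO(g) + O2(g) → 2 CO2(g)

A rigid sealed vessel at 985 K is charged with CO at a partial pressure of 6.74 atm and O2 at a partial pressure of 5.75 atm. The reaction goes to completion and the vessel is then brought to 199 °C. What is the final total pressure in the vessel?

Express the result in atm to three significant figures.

4.37 atm

Because the vessel is rigid and T is held at 985 K, work the stoichiometry in partial pressures (P_i = n_iRT/V).
P(O2) required for 6.74 atm of CO = (1/2) × 6.74 = 3.370 atm; available 5.75 atm, so CO is limiting.
P(O2) remaining = 5.75 − (1/2) × 6.74 = 2.380 atm
P(gaseous products) = (2)/2 × 6.74 = 6.740 atm
P_total at 985 K = 2.380 + 6.740 = 9.120 atm
Scaling to 199 °C: P = 9.120 × 472.15/985 = 4.372 atm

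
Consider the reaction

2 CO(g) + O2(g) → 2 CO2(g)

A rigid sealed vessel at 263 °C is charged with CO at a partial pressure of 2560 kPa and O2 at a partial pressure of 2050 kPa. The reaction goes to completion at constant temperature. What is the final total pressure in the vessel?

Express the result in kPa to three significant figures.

3330 kPa

Because the vessel is rigid and T is held at 263 °C, work the stoichiometry in partial pressures (P_i = n_iRT/V).
P(O2) required for 2560 kPa of CO = (1/2) × 2560 = 1280 kPa; available 2050 kPa, so CO is limiting.
P(O2) remaining = 2050 − (1/2) × 2560 = 770.0 kPa
P(gaseous products) = (2)/2 × 2560 = 2560 kPa
P_total at 263 °C = 770.0 + 2560 = 3330 kPa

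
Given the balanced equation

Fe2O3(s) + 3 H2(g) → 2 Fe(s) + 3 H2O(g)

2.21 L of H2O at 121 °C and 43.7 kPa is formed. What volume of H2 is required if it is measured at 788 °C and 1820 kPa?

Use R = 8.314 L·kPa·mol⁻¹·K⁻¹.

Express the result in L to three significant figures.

0.143 L

n(H2O) = PV/RT = (43.7 × 2.21) / (8.314 × 394.15) = 0.02947 mol
n(H2) = (3/3) × 0.02947 = 0.02947 mol
V = nRT/P = 0.02947 × 8.314 × 1061.15 / 1820 = 0.1429 L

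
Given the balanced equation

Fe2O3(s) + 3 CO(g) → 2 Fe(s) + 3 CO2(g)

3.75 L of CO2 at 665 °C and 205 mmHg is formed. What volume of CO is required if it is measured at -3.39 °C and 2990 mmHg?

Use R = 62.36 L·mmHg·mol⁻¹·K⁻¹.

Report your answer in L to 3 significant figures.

n(CO2) = PV/RT = (205 × 3.75) / (62.36 × 938.15) = 0.01314 mol
n(CO) = (3/3) × 0.01314 = 0.01314 mol
V = nRT/P = 0.01314 × 62.36 × 269.76 / 2990 = 0.07393 L

0.0739 L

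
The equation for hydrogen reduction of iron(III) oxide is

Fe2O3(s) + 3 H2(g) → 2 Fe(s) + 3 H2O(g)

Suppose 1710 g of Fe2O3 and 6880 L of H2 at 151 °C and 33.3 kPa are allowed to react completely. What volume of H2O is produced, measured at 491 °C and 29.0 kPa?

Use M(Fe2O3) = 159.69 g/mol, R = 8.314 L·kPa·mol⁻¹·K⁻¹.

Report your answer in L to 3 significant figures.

n(Fe2O3) = 1710 / 159.69 = 10.71 mol
n(H2) = PV/RT = (33.3 × 6880) / (8.314 × 424.15) = 64.97 mol
For 10.71 mol Fe2O3, stoichiometry requires (3/1) × 10.71 = 32.13 mol H2; 64.97 mol is available, so Fe2O3 is limiting.
n(H2O) = (3/1) × 10.71 = 32.13 mol
V(H2O) = nRT/P = 32.13 × 8.314 × 764.15 / 29.0 = 7039 L

7040 L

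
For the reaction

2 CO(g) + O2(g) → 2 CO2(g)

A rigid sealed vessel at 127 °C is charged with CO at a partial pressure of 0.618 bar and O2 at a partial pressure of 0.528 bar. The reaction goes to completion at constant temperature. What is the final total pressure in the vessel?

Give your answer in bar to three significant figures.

0.837 bar

Because the vessel is rigid and T is held at 127 °C, work the stoichiometry in partial pressures (P_i = n_iRT/V).
P(O2) required for 0.618 bar of CO = (1/2) × 0.618 = 0.3090 bar; available 0.528 bar, so CO is limiting.
P(O2) remaining = 0.528 − (1/2) × 0.618 = 0.2190 bar
P(gaseous products) = (2)/2 × 0.618 = 0.6180 bar
P_total at 127 °C = 0.2190 + 0.6180 = 0.8370 bar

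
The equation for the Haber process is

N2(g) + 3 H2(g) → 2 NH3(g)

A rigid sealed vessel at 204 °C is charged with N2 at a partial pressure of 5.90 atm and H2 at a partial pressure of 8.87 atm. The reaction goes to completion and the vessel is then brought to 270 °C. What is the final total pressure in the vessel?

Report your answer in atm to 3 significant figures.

With V and T fixed, P_i ∝ n_i, so the mole ratios apply directly to partial pressures at 204 °C.
P(H2) required for 5.90 atm of N2 = (3/1) × 5.90 = 17.70 atm; available 8.87 atm, so H2 is limiting.
P(N2) remaining = 5.90 − (1/3) × 8.87 = 2.943 atm
P(gaseous products) = (2)/3 × 8.87 = 5.913 atm
P_total at 204 °C = 2.943 + 5.913 = 8.856 atm
Scaling to 270 °C: P = 8.856 × 543.15/477.15 = 10.08 atm

10.1 atm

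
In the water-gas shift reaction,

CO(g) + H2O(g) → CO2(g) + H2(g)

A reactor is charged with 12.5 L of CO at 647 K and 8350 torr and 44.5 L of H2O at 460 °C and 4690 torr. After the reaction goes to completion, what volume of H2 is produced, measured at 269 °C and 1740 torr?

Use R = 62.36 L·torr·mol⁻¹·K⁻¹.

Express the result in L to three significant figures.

50.3 L

n(CO) = PV/RT = (8350 × 12.5) / (62.36 × 647) = 2.587 mol
n(H2O) = PV/RT = (4690 × 44.5) / (62.36 × 733.15) = 4.565 mol
For 2.587 mol CO, stoichiometry requires (1/1) × 2.587 = 2.587 mol H2O; 4.565 mol is available, so CO is limiting.
n(H2) = (1/1) × 2.587 = 2.587 mol
V(H2) = nRT/P = 2.587 × 62.36 × 542.15 / 1740 = 50.27 L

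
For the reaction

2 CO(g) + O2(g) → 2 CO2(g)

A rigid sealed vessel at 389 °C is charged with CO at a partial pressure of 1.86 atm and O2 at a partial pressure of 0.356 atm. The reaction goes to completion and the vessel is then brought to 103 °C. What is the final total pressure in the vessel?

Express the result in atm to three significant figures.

1.06 atm

Because the vessel is rigid and T is held at 389 °C, work the stoichiometry in partial pressures (P_i = n_iRT/V).
P(O2) required for 1.86 atm of CO = (1/2) × 1.86 = 0.9300 atm; available 0.356 atm, so O2 is limiting.
P(CO) remaining = 1.86 − (2/1) × 0.356 = 1.148 atm
P(gaseous products) = (2)/1 × 0.356 = 0.7120 atm
P_total at 389 °C = 1.148 + 0.7120 = 1.860 atm
Scaling to 103 °C: P = 1.860 × 376.15/662.15 = 1.057 atm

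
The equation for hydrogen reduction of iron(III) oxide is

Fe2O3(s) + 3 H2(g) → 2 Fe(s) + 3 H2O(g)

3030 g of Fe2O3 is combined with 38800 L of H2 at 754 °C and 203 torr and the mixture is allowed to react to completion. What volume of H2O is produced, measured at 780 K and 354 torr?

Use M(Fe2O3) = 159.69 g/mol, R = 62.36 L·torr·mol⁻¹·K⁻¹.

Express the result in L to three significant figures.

7820 L

n(Fe2O3) = 3030 / 159.69 = 18.97 mol
n(H2) = PV/RT = (203 × 38800) / (62.36 × 1027.15) = 123.0 mol
For 18.97 mol Fe2O3, stoichiometry requires (3/1) × 18.97 = 56.91 mol H2; 123.0 mol is available, so Fe2O3 is limiting.
n(H2O) = (3/1) × 18.97 = 56.91 mol
V(H2O) = nRT/P = 56.91 × 62.36 × 780 / 354 = 7820 L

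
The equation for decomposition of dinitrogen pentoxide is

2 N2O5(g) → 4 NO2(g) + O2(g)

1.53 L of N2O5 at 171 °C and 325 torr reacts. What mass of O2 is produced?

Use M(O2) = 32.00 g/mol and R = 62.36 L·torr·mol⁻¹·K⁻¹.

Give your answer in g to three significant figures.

0.287 g

n(N2O5) = PV/RT = (325 × 1.53) / (62.36 × 444.15) = 0.01795 mol
n(O2) = (1/2) × 0.01795 = 0.008975 mol
m(O2) = 0.008975 × 32.00 = 0.2872 g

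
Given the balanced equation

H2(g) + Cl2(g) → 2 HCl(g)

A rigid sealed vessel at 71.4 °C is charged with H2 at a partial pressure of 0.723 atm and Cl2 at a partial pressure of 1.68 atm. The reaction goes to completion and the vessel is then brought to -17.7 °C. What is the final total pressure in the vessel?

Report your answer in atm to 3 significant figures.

Because the vessel is rigid and T is held at 71.4 °C, work the stoichiometry in partial pressures (P_i = n_iRT/V).
P(Cl2) required for 0.723 atm of H2 = (1/1) × 0.723 = 0.7230 atm; available 1.68 atm, so H2 is limiting.
P(Cl2) remaining = 1.68 − (1/1) × 0.723 = 0.9570 atm
P(gaseous products) = (2)/1 × 0.723 = 1.446 atm
P_total at 71.4 °C = 0.9570 + 1.446 = 2.403 atm
Scaling to -17.7 °C: P = 2.403 × 255.45/344.55 = 1.782 atm

1.78 atm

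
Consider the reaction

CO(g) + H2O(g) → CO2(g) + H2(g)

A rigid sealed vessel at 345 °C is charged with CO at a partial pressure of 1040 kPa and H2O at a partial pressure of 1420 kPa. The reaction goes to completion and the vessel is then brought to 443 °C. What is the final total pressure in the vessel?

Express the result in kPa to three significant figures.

Because the vessel is rigid and T is held at 345 °C, work the stoichiometry in partial pressures (P_i = n_iRT/V).
P(H2O) required for 1040 kPa of CO = (1/1) × 1040 = 1040 kPa; available 1420 kPa, so CO is limiting.
P(H2O) remaining = 1420 − (1/1) × 1040 = 380.0 kPa
P(gaseous products) = (1+1)/1 × 1040 = 2080 kPa
P_total at 345 °C = 380.0 + 2080 = 2460 kPa
Scaling to 443 °C: P = 2460 × 716.15/618.15 = 2850 kPa

2850 kPa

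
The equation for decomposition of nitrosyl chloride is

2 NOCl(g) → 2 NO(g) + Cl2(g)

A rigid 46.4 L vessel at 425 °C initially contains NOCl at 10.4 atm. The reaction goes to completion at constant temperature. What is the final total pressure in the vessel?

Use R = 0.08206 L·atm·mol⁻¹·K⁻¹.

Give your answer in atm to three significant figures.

15.6 atm

At constant T and V, P ∝ n(gas): 2 mol gas → 3 mol gas.
P_final = (3/2) × 10.4 = 15.60 atm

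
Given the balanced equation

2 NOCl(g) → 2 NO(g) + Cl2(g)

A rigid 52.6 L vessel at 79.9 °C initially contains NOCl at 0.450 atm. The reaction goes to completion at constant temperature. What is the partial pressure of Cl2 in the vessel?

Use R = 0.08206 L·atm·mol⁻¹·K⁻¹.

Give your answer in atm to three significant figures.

0.225 atm

n(NOCl)₀ = PV/RT = (0.450 × 52.6) / (0.08206 × 353.05) = 0.8170 mol
n(Cl2) = (1/2) × 0.8170 = 0.4085 mol
P(Cl2) = nRT/V = 0.4085 × 0.08206 × 353.05 / 52.6 = 0.2250 atm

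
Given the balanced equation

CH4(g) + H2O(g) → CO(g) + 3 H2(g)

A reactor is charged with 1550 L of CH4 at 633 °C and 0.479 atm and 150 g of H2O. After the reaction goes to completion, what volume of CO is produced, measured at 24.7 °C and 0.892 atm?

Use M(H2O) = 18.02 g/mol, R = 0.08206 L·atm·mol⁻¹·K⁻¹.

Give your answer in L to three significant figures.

228 L

n(CH4) = PV/RT = (0.479 × 1550) / (0.08206 × 906.15) = 9.985 mol
n(H2O) = 150 / 18.02 = 8.324 mol
For 9.985 mol CH4, stoichiometry requires (1/1) × 9.985 = 9.985 mol H2O; 8.324 mol is available, so H2O is limiting.
n(CO) = (1/1) × 8.324 = 8.324 mol
V(CO) = nRT/P = 8.324 × 0.08206 × 297.85 / 0.892 = 228.1 L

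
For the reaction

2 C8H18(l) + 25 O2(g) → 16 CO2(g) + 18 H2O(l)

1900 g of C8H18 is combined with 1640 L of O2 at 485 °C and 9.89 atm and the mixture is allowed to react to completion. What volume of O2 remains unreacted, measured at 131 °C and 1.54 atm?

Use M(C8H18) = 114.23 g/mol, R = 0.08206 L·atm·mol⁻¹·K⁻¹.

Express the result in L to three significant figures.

n(C8H18) = 1900 / 114.23 = 16.63 mol
n(O2) = PV/RT = (9.89 × 1640) / (0.08206 × 758.15) = 260.7 mol
For 16.63 mol C8H18, stoichiometry requires (25/2) × 16.63 = 207.9 mol O2; 260.7 mol is available, so C8H18 is limiting.
n(O2) consumed = (25/2) × 16.63 = 207.9 mol; remaining = 260.7 − 207.9 = 52.80 mol
V(O2) = nRT/P = 52.80 × 0.08206 × 404.15 / 1.54 = 1137 L

1140 L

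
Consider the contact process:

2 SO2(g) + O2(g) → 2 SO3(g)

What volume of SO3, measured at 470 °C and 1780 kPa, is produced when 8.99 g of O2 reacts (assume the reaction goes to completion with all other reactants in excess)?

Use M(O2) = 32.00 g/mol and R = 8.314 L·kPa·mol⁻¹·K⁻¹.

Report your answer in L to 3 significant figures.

1.95 L

n(O2) = 8.990 / 32.00 = 0.2809 mol
n(SO3) = (2/1) × 0.2809 = 0.5618 mol
V = nRT/P = 0.5618 × 8.314 × 743.15 / 1780 = 1.950 L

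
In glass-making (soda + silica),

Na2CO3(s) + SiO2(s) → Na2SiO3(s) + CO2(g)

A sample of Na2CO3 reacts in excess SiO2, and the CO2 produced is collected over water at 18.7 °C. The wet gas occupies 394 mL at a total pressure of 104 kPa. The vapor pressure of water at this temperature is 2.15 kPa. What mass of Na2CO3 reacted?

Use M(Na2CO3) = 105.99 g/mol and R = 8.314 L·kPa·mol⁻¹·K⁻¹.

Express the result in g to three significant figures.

1.75 g

P(CO2) = 104 − 2.15 = 101.8 kPa
n(CO2) = PV/RT = (101.8 × 0.3940) / (8.314 × 291.85) = 0.01653 mol
n(Na2CO3) = (1/1) × 0.01653 = 0.01653 mol
m(Na2CO3) = 0.01653 × 105.99 = 1.752 g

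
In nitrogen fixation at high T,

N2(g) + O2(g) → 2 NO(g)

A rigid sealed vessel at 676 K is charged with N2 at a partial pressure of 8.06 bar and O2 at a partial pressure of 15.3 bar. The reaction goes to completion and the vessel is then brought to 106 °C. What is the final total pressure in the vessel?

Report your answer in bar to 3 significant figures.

13.1 bar

With V and T fixed, P_i ∝ n_i, so the mole ratios apply directly to partial pressures at 676 K.
P(O2) required for 8.06 bar of N2 = (1/1) × 8.06 = 8.060 bar; available 15.3 bar, so N2 is limiting.
P(O2) remaining = 15.3 − (1/1) × 8.06 = 7.240 bar
P(gaseous products) = (2)/1 × 8.06 = 16.12 bar
P_total at 676 K = 7.240 + 16.12 = 23.36 bar
Scaling to 106 °C: P = 23.36 × 379.15/676 = 13.10 bar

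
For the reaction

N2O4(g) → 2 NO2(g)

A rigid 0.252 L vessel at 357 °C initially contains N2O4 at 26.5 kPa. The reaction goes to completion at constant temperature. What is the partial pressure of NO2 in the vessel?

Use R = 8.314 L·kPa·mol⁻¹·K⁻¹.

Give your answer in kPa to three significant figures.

53.0 kPa

n(N2O4)₀ = PV/RT = (26.5 × 0.252) / (8.314 × 630.15) = 0.001275 mol
n(NO2) = (2/1) × 0.001275 = 0.002550 mol
P(NO2) = nRT/V = 0.002550 × 8.314 × 630.15 / 0.252 = 53.01 kPa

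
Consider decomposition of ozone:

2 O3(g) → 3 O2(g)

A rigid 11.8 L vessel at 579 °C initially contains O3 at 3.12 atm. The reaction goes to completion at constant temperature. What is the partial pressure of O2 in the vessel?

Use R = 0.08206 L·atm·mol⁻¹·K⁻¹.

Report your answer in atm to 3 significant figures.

n(O3)₀ = PV/RT = (3.12 × 11.8) / (0.08206 × 852.15) = 0.5265 mol
n(O2) = (3/2) × 0.5265 = 0.7897 mol
P(O2) = nRT/V = 0.7897 × 0.08206 × 852.15 / 11.8 = 4.680 atm

4.68 atm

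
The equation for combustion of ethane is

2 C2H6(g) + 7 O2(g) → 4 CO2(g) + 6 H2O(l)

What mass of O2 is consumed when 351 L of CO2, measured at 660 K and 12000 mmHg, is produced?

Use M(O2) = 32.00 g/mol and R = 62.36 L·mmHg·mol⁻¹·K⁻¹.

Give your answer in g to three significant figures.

5730 g

n(CO2) = PV/RT = (12000 × 351) / (62.36 × 660) = 102.3 mol
n(O2) = (7/4) × 102.3 = 179.0 mol
m(O2) = 179.0 × 32.00 = 5728 g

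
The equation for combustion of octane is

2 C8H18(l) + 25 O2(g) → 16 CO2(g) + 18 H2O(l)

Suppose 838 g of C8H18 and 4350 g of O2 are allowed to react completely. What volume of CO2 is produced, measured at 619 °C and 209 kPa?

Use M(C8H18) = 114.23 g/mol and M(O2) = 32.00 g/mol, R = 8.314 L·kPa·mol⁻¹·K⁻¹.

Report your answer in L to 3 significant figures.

n(C8H18) = 838 / 114.23 = 7.336 mol
n(O2) = 4350 / 32.00 = 135.9 mol
For 7.336 mol C8H18, stoichiometry requires (25/2) × 7.336 = 91.70 mol O2; 135.9 mol is available, so C8H18 is limiting.
n(CO2) = (16/2) × 7.336 = 58.69 mol
V(CO2) = nRT/P = 58.69 × 8.314 × 892.15 / 209 = 2083 L

2080 L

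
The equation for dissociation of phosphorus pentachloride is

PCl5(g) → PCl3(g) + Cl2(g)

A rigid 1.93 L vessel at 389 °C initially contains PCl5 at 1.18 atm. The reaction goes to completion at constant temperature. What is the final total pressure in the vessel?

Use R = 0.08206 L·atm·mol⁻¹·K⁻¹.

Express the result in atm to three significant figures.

Rigid vessel, constant T ⇒ P scales with total gas moles (1 → 2).
P_final = (2/1) × 1.18 = 2.360 atm

2.36 atm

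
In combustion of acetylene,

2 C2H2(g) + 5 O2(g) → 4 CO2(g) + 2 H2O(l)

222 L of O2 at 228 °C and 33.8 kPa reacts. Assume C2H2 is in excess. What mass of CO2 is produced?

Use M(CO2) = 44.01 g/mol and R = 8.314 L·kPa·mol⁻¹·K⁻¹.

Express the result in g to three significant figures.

63.4 g

n(O2) = PV/RT = (33.8 × 222) / (8.314 × 501.15) = 1.801 mol
n(CO2) = (4/5) × 1.801 = 1.441 mol
m(CO2) = 1.441 × 44.01 = 63.42 g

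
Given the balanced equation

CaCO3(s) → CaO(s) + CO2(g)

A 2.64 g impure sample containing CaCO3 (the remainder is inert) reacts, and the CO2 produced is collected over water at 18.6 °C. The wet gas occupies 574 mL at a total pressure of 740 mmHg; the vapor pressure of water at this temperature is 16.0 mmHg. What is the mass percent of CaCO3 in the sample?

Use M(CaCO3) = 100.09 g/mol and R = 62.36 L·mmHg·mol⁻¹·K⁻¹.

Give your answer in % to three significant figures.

86.6 %

P(CO2) = 740 − 16.0 = 724.0 mmHg
n(CO2) = PV/RT = (724.0 × 0.5740) / (62.36 × 291.75) = 0.02284 mol
n(CaCO3) = (1/1) × 0.02284 = 0.02284 mol
m(CaCO3) = 0.02284 × 100.09 = 2.286 g
%CaCO3 = 2.286 / 2.64 × 100 = 86.59%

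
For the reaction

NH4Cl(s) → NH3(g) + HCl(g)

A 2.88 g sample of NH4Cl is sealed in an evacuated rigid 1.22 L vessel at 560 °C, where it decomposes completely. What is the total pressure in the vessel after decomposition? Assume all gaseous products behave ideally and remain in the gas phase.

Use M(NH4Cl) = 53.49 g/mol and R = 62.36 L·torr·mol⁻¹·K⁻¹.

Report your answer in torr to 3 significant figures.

4590 torr

n(NH4Cl) = 2.88 / 53.49 = 0.05384 mol
n(gas produced) = (2/1) × 0.05384 = 0.1077 mol
P = nRT/V = 0.1077 × 62.36 × 833.15 / 1.22 = 4587 torr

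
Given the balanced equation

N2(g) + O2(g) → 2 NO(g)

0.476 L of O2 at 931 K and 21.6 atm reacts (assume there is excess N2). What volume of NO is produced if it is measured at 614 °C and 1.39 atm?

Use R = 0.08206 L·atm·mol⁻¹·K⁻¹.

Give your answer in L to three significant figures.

14.1 L

n(O2) = PV/RT = (21.6 × 0.476) / (0.08206 × 931) = 0.1346 mol
n(NO) = (2/1) × 0.1346 = 0.2692 mol
V = nRT/P = 0.2692 × 0.08206 × 887.15 / 1.39 = 14.10 L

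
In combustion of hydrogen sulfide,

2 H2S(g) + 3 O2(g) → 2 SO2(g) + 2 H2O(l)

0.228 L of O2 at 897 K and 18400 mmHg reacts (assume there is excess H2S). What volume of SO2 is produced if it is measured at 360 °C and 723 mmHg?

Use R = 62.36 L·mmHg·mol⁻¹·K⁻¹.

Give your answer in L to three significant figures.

n(O2) = PV/RT = (18400 × 0.228) / (62.36 × 897) = 0.07500 mol
n(SO2) = (2/3) × 0.07500 = 0.05000 mol
V = nRT/P = 0.05000 × 62.36 × 633.15 / 723 = 2.731 L

2.73 L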